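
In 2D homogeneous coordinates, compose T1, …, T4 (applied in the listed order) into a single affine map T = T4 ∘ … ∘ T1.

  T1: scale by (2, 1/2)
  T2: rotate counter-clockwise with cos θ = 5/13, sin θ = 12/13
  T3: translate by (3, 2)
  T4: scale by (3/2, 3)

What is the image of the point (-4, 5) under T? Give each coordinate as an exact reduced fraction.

T(p) = (-93/26, -345/26)

T1 scale by (2, 1/2): (-4, 5) → (-8, 5/2)
T2 rotate counter-clockwise with cos θ = 5/13, sin θ = 12/13: (-8, 5/2) → (-70/13, -167/26)
T3 translate by (3, 2): (-70/13, -167/26) → (-31/13, -115/26)
T4 scale by (3/2, 3): (-31/13, -115/26) → (-93/26, -345/26)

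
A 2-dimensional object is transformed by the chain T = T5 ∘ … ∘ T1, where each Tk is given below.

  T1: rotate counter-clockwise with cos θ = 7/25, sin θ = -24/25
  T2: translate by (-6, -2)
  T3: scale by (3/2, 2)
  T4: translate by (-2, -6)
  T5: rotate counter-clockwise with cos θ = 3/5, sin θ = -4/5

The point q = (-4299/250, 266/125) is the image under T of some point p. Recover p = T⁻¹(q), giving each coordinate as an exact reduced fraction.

p = (1, -1)

T1 = [7/25 24/25 0; -24/25 7/25 0; 0 0 1]
T2·T1 = [7/25 24/25 -6; -24/25 7/25 -2; 0 0 1]
T3·…·T1 = [21/50 36/25 -9; -48/25 14/25 -4; 0 0 1]
T4·…·T1 = [21/50 36/25 -11; -48/25 14/25 -10; 0 0 1]
T5·…·T1 = [-321/250 164/125 -73/5; -186/125 -102/125 14/5; 0 0 1]
det M = 3; M⁻¹ = [-34/125 -164/375 -206/75; 62/125 -107/250 211/25; 0 0 1]
M⁻¹ · (-4299/250, 266/125)ᵀ = (1, -1)ᵀ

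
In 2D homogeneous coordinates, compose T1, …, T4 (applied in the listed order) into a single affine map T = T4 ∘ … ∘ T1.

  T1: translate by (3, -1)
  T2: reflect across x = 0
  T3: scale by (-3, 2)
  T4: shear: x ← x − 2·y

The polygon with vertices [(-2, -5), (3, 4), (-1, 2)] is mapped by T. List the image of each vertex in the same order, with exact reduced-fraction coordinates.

T1 translate by (3, -1): (-2, -5) → (1, -6); (3, 4) → (6, 3); (-1, 2) → (2, 1)
T2 reflect across x = 0: (1, -6) → (-1, -6); (6, 3) → (-6, 3); (2, 1) → (-2, 1)
T3 scale by (-3, 2): (-1, -6) → (3, -12); (-6, 3) → (18, 6); (-2, 1) → (6, 2)
T4 shear: x ← x − 2·y: (3, -12) → (27, -12); (18, 6) → (6, 6); (6, 2) → (2, 2)

image vertices: (27, -12), (6, 6), (2, 2)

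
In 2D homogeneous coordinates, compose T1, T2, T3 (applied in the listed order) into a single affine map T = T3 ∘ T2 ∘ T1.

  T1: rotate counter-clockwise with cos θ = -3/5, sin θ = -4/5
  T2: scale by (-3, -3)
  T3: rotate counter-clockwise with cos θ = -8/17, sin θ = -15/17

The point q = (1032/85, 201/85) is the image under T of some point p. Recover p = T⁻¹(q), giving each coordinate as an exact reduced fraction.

T1 = [-3/5 4/5 0; -4/5 -3/5 0; 0 0 1]
T2·T1 = [9/5 -12/5 0; 12/5 9/5 0; 0 0 1]
T3·…·T1 = [108/85 231/85 0; -231/85 108/85 0; 0 0 1]
det M = 9; M⁻¹ = [12/85 -77/255 0; 77/255 12/85 0; 0 0 1]
M⁻¹ · (1032/85, 201/85)ᵀ = (1, 4)ᵀ

p = (1, 4)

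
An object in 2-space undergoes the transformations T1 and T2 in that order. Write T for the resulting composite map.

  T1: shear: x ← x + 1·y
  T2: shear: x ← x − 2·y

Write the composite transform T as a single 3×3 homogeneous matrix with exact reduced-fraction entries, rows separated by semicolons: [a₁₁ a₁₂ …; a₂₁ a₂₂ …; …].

T1 = [1 1 0; 0 1 0; 0 0 1]
T2·T1 = [1 -1 0; 0 1 0; 0 0 1]

T = [1 -1 0; 0 1 0; 0 0 1]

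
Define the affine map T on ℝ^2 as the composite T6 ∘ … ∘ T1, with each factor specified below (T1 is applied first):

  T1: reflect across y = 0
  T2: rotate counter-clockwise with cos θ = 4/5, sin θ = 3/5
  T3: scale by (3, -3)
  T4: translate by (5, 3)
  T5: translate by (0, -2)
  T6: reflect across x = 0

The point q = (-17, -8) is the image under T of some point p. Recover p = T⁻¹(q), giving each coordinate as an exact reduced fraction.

T1 = [1 0 0; 0 -1 0; 0 0 1]
T2·T1 = [4/5 3/5 0; 3/5 -4/5 0; 0 0 1]
T3·…·T1 = [12/5 9/5 0; -9/5 12/5 0; 0 0 1]
T4·…·T1 = [12/5 9/5 5; -9/5 12/5 3; 0 0 1]
T5·…·T1 = [12/5 9/5 5; -9/5 12/5 1; 0 0 1]
T6·…·T1 = [-12/5 -9/5 -5; -9/5 12/5 1; 0 0 1]
det M = -9; M⁻¹ = [-4/15 -1/5 -17/15; -1/5 4/15 -19/15; 0 0 1]
M⁻¹ · (-17, -8)ᵀ = (5, 0)ᵀ

p = (5, 0)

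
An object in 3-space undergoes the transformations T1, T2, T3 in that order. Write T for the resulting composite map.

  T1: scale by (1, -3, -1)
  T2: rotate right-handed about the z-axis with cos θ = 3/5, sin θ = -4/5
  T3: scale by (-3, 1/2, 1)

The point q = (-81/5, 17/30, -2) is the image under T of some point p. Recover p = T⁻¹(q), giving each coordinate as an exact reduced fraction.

p = (7/3, -5/3, 2)

T1 = [1 0 0 0; 0 -3 0 0; 0 0 -1 0; 0 0 0 1]
T2·T1 = [3/5 -12/5 0 0; -4/5 -9/5 0 0; 0 0 -1 0; 0 0 0 1]
T3·…·T1 = [-9/5 36/5 0 0; -2/5 -9/10 0 0; 0 0 -1 0; 0 0 0 1]
det M = -9/2; M⁻¹ = [-1/5 -8/5 0 0; 4/45 -2/5 0 0; 0 0 -1 0; 0 0 0 1]
M⁻¹ · (-81/5, 17/30, -2)ᵀ = (7/3, -5/3, 2)ᵀ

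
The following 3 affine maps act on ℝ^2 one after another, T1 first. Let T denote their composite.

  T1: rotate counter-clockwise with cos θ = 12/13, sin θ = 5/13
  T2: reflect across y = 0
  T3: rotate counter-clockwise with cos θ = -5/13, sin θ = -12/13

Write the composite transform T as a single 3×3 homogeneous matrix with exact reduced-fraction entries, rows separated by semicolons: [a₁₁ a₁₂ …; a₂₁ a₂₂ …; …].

T1 = [12/13 -5/13 0; 5/13 12/13 0; 0 0 1]
T2·T1 = [12/13 -5/13 0; -5/13 -12/13 0; 0 0 1]
T3·…·T1 = [-120/169 -119/169 0; -119/169 120/169 0; 0 0 1]

T = [-120/169 -119/169 0; -119/169 120/169 0; 0 0 1]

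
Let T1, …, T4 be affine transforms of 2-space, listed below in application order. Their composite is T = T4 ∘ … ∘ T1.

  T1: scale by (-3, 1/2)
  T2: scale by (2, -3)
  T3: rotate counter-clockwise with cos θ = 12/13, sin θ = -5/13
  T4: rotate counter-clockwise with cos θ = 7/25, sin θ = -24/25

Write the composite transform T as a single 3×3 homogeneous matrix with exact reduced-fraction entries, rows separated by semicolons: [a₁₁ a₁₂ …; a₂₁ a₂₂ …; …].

T1 = [-3 0 0; 0 1/2 0; 0 0 1]
T2·T1 = [-6 0 0; 0 -3/2 0; 0 0 1]
T3·…·T1 = [-72/13 -15/26 0; 30/13 -18/13 0; 0 0 1]
T4·…·T1 = [216/325 -969/650 0; 1938/325 54/325 0; 0 0 1]

T = [216/325 -969/650 0; 1938/325 54/325 0; 0 0 1]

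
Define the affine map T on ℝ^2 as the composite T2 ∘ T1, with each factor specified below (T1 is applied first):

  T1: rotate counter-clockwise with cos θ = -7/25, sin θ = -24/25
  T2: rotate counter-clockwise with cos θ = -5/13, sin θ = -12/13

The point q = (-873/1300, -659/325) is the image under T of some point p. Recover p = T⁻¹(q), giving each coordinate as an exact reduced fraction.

p = (-3/4, 2)

T1 = [-7/25 24/25 0; -24/25 -7/25 0; 0 0 1]
T2·T1 = [-253/325 -204/325 0; 204/325 -253/325 0; 0 0 1]
det M = 1; M⁻¹ = [-253/325 204/325 0; -204/325 -253/325 0; 0 0 1]
M⁻¹ · (-873/1300, -659/325)ᵀ = (-3/4, 2)ᵀ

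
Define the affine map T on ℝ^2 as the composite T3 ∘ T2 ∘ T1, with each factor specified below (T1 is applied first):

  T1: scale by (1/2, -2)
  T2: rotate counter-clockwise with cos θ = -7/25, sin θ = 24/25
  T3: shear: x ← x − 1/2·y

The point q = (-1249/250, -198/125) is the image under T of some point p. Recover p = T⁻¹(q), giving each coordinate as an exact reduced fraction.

T1 = [1/2 0 0; 0 -2 0; 0 0 1]
T2·T1 = [-7/50 48/25 0; 12/25 14/25 0; 0 0 1]
T3·…·T1 = [-19/50 41/25 0; 12/25 14/25 0; 0 0 1]
det M = -1; M⁻¹ = [-14/25 41/25 0; 12/25 19/50 0; 0 0 1]
M⁻¹ · (-1249/250, -198/125)ᵀ = (1/5, -3)ᵀ

p = (1/5, -3)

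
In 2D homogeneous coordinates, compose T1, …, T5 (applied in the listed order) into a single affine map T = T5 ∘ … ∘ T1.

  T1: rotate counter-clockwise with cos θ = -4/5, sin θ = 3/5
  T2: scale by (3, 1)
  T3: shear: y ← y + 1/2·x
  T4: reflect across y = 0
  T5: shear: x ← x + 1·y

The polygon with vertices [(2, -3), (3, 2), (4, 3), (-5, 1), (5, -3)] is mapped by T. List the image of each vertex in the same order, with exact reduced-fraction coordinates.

T1 rotate counter-clockwise with cos θ = -4/5, sin θ = 3/5: (2, -3) → (1/5, 18/5); (3, 2) → (-18/5, 1/5); (4, 3) → (-5, 0); (-5, 1) → (17/5, -19/5); (5, -3) → (-11/5, 27/5)
T2 scale by (3, 1): (1/5, 18/5) → (3/5, 18/5); (-18/5, 1/5) → (-54/5, 1/5); (-5, 0) → (-15, 0); (17/5, -19/5) → (51/5, -19/5); (-11/5, 27/5) → (-33/5, 27/5)
T3 shear: y ← y + 1/2·x: (3/5, 18/5) → (3/5, 39/10); (-54/5, 1/5) → (-54/5, -26/5); (-15, 0) → (-15, -15/2); (51/5, -19/5) → (51/5, 13/10); (-33/5, 27/5) → (-33/5, 21/10)
T4 reflect across y = 0: (3/5, 39/10) → (3/5, -39/10); (-54/5, -26/5) → (-54/5, 26/5); (-15, -15/2) → (-15, 15/2); (51/5, 13/10) → (51/5, -13/10); (-33/5, 21/10) → (-33/5, -21/10)
T5 shear: x ← x + 1·y: (3/5, -39/10) → (-33/10, -39/10); (-54/5, 26/5) → (-28/5, 26/5); (-15, 15/2) → (-15/2, 15/2); (51/5, -13/10) → (89/10, -13/10); (-33/5, -21/10) → (-87/10, -21/10)

image vertices: (-33/10, -39/10), (-28/5, 26/5), (-15/2, 15/2), (89/10, -13/10), (-87/10, -21/10)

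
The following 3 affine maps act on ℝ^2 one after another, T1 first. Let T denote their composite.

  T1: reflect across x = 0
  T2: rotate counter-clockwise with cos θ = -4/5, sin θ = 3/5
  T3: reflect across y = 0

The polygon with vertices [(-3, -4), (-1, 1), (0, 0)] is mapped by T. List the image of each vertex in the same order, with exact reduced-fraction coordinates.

T1 reflect across x = 0: (-3, -4) → (3, -4); (-1, 1) → (1, 1); (0, 0) → (0, 0)
T2 rotate counter-clockwise with cos θ = -4/5, sin θ = 3/5: (3, -4) → (0, 5); (1, 1) → (-7/5, -1/5); (0, 0) → (0, 0)
T3 reflect across y = 0: (0, 5) → (0, -5); (-7/5, -1/5) → (-7/5, 1/5); (0, 0) → (0, 0)

image vertices: (0, -5), (-7/5, 1/5), (0, 0)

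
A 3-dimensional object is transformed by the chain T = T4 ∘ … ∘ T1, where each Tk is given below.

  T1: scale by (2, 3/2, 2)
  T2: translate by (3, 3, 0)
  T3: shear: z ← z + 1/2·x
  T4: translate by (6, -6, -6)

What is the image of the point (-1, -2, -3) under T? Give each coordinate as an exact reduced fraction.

T1 scale by (2, 3/2, 2): (-1, -2, -3) → (-2, -3, -6)
T2 translate by (3, 3, 0): (-2, -3, -6) → (1, 0, -6)
T3 shear: z ← z + 1/2·x: (1, 0, -6) → (1, 0, -11/2)
T4 translate by (6, -6, -6): (1, 0, -11/2) → (7, -6, -23/2)

T(p) = (7, -6, -23/2)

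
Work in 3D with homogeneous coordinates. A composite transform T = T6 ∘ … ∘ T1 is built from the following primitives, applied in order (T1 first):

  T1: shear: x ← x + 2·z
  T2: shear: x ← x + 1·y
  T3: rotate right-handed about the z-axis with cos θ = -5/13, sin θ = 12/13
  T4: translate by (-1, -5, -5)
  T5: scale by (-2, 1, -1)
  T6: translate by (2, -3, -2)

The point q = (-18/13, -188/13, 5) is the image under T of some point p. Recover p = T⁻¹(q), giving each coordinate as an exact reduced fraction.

p = (-3, 0, -2)

T1 = [1 0 2 0; 0 1 0 0; 0 0 1 0; 0 0 0 1]
T2·T1 = [1 1 2 0; 0 1 0 0; 0 0 1 0; 0 0 0 1]
T3·…·T1 = [-5/13 -17/13 -10/13 0; 12/13 7/13 24/13 0; 0 0 1 0; 0 0 0 1]
T4·…·T1 = [-5/13 -17/13 -10/13 -1; 12/13 7/13 24/13 -5; 0 0 1 -5; 0 0 0 1]
T5·…·T1 = [10/13 34/13 20/13 2; 12/13 7/13 24/13 -5; 0 0 -1 5; 0 0 0 1]
T6·…·T1 = [10/13 34/13 20/13 4; 12/13 7/13 24/13 -8; 0 0 -1 3; 0 0 0 1]
det M = 2; M⁻¹ = [-7/26 17/13 2 72/13; 6/13 -5/13 0 -64/13; 0 0 -1 3; 0 0 0 1]
M⁻¹ · (-18/13, -188/13, 5)ᵀ = (-3, 0, -2)ᵀ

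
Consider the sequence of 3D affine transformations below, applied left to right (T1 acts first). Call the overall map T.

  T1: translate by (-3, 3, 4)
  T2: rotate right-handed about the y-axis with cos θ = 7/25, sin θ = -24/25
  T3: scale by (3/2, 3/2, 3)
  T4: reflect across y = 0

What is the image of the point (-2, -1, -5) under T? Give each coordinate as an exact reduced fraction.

T1 translate by (-3, 3, 4): (-2, -1, -5) → (-5, 2, -1)
T2 rotate right-handed about the y-axis with cos θ = 7/25, sin θ = -24/25: (-5, 2, -1) → (-11/25, 2, -127/25)
T3 scale by (3/2, 3/2, 3): (-11/25, 2, -127/25) → (-33/50, 3, -381/25)
T4 reflect across y = 0: (-33/50, 3, -381/25) → (-33/50, -3, -381/25)

T(p) = (-33/50, -3, -381/25)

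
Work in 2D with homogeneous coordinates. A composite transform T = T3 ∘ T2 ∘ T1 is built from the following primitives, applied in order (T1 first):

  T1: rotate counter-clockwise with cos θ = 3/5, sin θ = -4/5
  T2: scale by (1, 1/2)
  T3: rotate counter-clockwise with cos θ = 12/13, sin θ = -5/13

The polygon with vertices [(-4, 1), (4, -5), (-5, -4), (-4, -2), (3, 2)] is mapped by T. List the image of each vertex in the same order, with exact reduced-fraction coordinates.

T1 rotate counter-clockwise with cos θ = 3/5, sin θ = -4/5: (-4, 1) → (-8/5, 19/5); (4, -5) → (-8/5, -31/5); (-5, -4) → (-31/5, 8/5); (-4, -2) → (-4, 2); (3, 2) → (17/5, -6/5)
T2 scale by (1, 1/2): (-8/5, 19/5) → (-8/5, 19/10); (-8/5, -31/5) → (-8/5, -31/10); (-31/5, 8/5) → (-31/5, 4/5); (-4, 2) → (-4, 1); (17/5, -6/5) → (17/5, -3/5)
T3 rotate counter-clockwise with cos θ = 12/13, sin θ = -5/13: (-8/5, 19/10) → (-97/130, 154/65); (-8/5, -31/10) → (-347/130, -146/65); (-31/5, 4/5) → (-352/65, 203/65); (-4, 1) → (-43/13, 32/13); (17/5, -3/5) → (189/65, -121/65)

image vertices: (-97/130, 154/65), (-347/130, -146/65), (-352/65, 203/65), (-43/13, 32/13), (189/65, -121/65)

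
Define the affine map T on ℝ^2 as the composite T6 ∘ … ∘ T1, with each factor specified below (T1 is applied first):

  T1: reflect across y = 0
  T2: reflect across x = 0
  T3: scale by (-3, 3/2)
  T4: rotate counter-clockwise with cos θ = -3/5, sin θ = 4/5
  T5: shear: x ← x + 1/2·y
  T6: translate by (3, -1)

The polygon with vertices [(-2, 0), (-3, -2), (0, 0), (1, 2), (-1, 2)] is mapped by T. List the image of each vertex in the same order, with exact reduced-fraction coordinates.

T1 reflect across y = 0: (-2, 0) → (-2, 0); (-3, -2) → (-3, 2); (0, 0) → (0, 0); (1, 2) → (1, -2); (-1, 2) → (-1, -2)
T2 reflect across x = 0: (-2, 0) → (2, 0); (-3, 2) → (3, 2); (0, 0) → (0, 0); (1, -2) → (-1, -2); (-1, -2) → (1, -2)
T3 scale by (-3, 3/2): (2, 0) → (-6, 0); (3, 2) → (-9, 3); (0, 0) → (0, 0); (-1, -2) → (3, -3); (1, -2) → (-3, -3)
T4 rotate counter-clockwise with cos θ = -3/5, sin θ = 4/5: (-6, 0) → (18/5, -24/5); (-9, 3) → (3, -9); (0, 0) → (0, 0); (3, -3) → (3/5, 21/5); (-3, -3) → (21/5, -3/5)
T5 shear: x ← x + 1/2·y: (18/5, -24/5) → (6/5, -24/5); (3, -9) → (-3/2, -9); (0, 0) → (0, 0); (3/5, 21/5) → (27/10, 21/5); (21/5, -3/5) → (39/10, -3/5)
T6 translate by (3, -1): (6/5, -24/5) → (21/5, -29/5); (-3/2, -9) → (3/2, -10); (0, 0) → (3, -1); (27/10, 21/5) → (57/10, 16/5); (39/10, -3/5) → (69/10, -8/5)

image vertices: (21/5, -29/5), (3/2, -10), (3, -1), (57/10, 16/5), (69/10, -8/5)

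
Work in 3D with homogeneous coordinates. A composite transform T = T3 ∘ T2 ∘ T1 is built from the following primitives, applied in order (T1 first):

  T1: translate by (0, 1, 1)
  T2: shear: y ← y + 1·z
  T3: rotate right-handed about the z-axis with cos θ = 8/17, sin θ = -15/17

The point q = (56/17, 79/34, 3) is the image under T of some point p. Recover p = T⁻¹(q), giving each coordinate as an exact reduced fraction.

p = (-1/2, 0, 2)

T1 = [1 0 0 0; 0 1 0 1; 0 0 1 1; 0 0 0 1]
T2·T1 = [1 0 0 0; 0 1 1 2; 0 0 1 1; 0 0 0 1]
T3·…·T1 = [8/17 15/17 15/17 30/17; -15/17 8/17 8/17 16/17; 0 0 1 1; 0 0 0 1]
det M = 1; M⁻¹ = [8/17 -15/17 0 0; 15/17 8/17 -1 -1; 0 0 1 -1; 0 0 0 1]
M⁻¹ · (56/17, 79/34, 3)ᵀ = (-1/2, 0, 2)ᵀ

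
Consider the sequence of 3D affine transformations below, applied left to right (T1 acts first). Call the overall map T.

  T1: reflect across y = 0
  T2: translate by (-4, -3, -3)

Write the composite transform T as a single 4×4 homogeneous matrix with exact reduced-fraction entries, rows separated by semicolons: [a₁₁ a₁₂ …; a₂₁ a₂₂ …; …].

T1 = [1 0 0 0; 0 -1 0 0; 0 0 1 0; 0 0 0 1]
T2·T1 = [1 0 0 -4; 0 -1 0 -3; 0 0 1 -3; 0 0 0 1]

T = [1 0 0 -4; 0 -1 0 -3; 0 0 1 -3; 0 0 0 1]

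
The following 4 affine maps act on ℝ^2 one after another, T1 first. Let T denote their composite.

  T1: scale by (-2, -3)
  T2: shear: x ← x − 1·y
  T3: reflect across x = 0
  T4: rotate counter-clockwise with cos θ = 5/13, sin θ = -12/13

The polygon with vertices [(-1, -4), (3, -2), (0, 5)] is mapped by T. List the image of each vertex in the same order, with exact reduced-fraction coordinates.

T1 scale by (-2, -3): (-1, -4) → (2, 12); (3, -2) → (-6, 6); (0, 5) → (0, -15)
T2 shear: x ← x − 1·y: (2, 12) → (-10, 12); (-6, 6) → (-12, 6); (0, -15) → (15, -15)
T3 reflect across x = 0: (-10, 12) → (10, 12); (-12, 6) → (12, 6); (15, -15) → (-15, -15)
T4 rotate counter-clockwise with cos θ = 5/13, sin θ = -12/13: (10, 12) → (194/13, -60/13); (12, 6) → (132/13, -114/13); (-15, -15) → (-255/13, 105/13)

image vertices: (194/13, -60/13), (132/13, -114/13), (-255/13, 105/13)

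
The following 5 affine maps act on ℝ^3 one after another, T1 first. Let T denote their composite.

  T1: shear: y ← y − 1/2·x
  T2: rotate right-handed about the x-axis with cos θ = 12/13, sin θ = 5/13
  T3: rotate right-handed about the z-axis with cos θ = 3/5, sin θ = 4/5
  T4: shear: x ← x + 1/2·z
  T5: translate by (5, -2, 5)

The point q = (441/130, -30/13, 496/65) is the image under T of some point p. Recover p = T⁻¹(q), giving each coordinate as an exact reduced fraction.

p = (-2, 2, 8/5)

T1 = [1 0 0 0; -1/2 1 0 0; 0 0 1 0; 0 0 0 1]
T2·T1 = [1 0 0 0; -6/13 12/13 -5/13 0; -5/26 5/13 12/13 0; 0 0 0 1]
T3·…·T1 = [63/65 -48/65 4/13 0; 34/65 36/65 -3/13 0; -5/26 5/13 12/13 0; 0 0 0 1]
T4·…·T1 = [227/260 -71/130 10/13 0; 34/65 36/65 -3/13 0; -5/26 5/13 12/13 0; 0 0 0 1]
T5·…·T1 = [227/260 -71/130 10/13 5; 34/65 36/65 -3/13 -2; -5/26 5/13 12/13 5; 0 0 0 1]
det M = 1; M⁻¹ = [3/5 4/5 -3/10 1/10; -57/130 62/65 157/260 281/260; 4/13 -3/13 10/13 -76/13; 0 0 0 1]
M⁻¹ · (441/130, -30/13, 496/65)ᵀ = (-2, 2, 8/5)ᵀ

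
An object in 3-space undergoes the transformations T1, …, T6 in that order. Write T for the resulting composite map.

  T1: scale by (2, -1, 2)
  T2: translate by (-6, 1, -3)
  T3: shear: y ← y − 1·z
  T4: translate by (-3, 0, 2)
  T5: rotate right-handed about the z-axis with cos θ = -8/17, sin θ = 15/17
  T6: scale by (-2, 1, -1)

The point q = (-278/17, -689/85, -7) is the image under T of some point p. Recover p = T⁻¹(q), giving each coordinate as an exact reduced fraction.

T1 = [2 0 0 0; 0 -1 0 0; 0 0 2 0; 0 0 0 1]
T2·T1 = [2 0 0 -6; 0 -1 0 1; 0 0 2 -3; 0 0 0 1]
T3·…·T1 = [2 0 0 -6; 0 -1 -2 4; 0 0 2 -3; 0 0 0 1]
T4·…·T1 = [2 0 0 -9; 0 -1 -2 4; 0 0 2 -1; 0 0 0 1]
T5·…·T1 = [-16/17 15/17 30/17 12/17; 30/17 8/17 16/17 -167/17; 0 0 2 -1; 0 0 0 1]
T6·…·T1 = [32/17 -30/17 -60/17 -24/17; 30/17 8/17 16/17 -167/17; 0 0 -2 1; 0 0 0 1]
det M = -8; M⁻¹ = [2/17 15/34 0 9/2; -15/34 8/17 1 3; 0 0 -1/2 1/2; 0 0 0 1]
M⁻¹ · (-278/17, -689/85, -7)ᵀ = (-1, -3/5, 4)ᵀ

p = (-1, -3/5, 4)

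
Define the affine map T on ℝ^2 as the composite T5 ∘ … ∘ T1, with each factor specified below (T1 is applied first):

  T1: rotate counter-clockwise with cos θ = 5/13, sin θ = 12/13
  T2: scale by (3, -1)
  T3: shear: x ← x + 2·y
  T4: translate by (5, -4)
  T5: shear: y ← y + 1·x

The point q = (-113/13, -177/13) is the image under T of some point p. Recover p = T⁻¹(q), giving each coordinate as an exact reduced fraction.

T1 = [5/13 -12/13 0; 12/13 5/13 0; 0 0 1]
T2·T1 = [15/13 -36/13 0; -12/13 -5/13 0; 0 0 1]
T3·…·T1 = [-9/13 -46/13 0; -12/13 -5/13 0; 0 0 1]
T4·…·T1 = [-9/13 -46/13 5; -12/13 -5/13 -4; 0 0 1]
T5·…·T1 = [-9/13 -46/13 5; -21/13 -51/13 1; 0 0 1]
det M = -3; M⁻¹ = [17/13 -46/39 -209/39; -7/13 3/13 32/13; 0 0 1]
M⁻¹ · (-113/13, -177/13)ᵀ = (-2/3, 4)ᵀ

p = (-2/3, 4)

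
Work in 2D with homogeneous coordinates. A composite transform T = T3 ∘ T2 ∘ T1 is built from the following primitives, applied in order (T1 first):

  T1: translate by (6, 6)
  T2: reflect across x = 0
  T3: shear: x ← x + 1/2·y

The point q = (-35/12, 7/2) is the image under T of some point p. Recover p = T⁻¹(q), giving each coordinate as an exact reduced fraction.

T1 = [1 0 6; 0 1 6; 0 0 1]
T2·T1 = [-1 0 -6; 0 1 6; 0 0 1]
T3·…·T1 = [-1 1/2 -3; 0 1 6; 0 0 1]
det M = -1; M⁻¹ = [-1 1/2 -6; 0 1 -6; 0 0 1]
M⁻¹ · (-35/12, 7/2)ᵀ = (-4/3, -5/2)ᵀ

p = (-4/3, -5/2)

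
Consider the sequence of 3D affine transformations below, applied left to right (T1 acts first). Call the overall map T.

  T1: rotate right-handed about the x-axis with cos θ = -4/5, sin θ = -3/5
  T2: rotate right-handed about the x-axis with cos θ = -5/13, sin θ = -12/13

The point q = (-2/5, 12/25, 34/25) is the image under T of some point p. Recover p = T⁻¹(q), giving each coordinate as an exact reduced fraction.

T1 = [1 0 0 0; 0 -4/5 3/5 0; 0 -3/5 -4/5 0; 0 0 0 1]
T2·T1 = [1 0 0 0; 0 -16/65 -63/65 0; 0 63/65 -16/65 0; 0 0 0 1]
det M = 1; M⁻¹ = [1 0 0 0; 0 -16/65 63/65 0; 0 -63/65 -16/65 0; 0 0 0 1]
M⁻¹ · (-2/5, 12/25, 34/25)ᵀ = (-2/5, 6/5, -4/5)ᵀ

p = (-2/5, 6/5, -4/5)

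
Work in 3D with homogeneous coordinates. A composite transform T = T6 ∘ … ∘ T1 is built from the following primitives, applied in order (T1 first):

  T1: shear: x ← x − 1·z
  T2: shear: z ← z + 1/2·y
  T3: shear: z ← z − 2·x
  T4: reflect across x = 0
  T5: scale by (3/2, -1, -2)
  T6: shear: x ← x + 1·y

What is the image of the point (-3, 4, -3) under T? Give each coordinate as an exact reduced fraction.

T1 shear: x ← x − 1·z: (-3, 4, -3) → (0, 4, -3)
T2 shear: z ← z + 1/2·y: (0, 4, -3) → (0, 4, -1)
T3 shear: z ← z − 2·x: (0, 4, -1) → (0, 4, -1)
T4 reflect across x = 0: (0, 4, -1) → (0, 4, -1)
T5 scale by (3/2, -1, -2): (0, 4, -1) → (0, -4, 2)
T6 shear: x ← x + 1·y: (0, -4, 2) → (-4, -4, 2)

T(p) = (-4, -4, 2)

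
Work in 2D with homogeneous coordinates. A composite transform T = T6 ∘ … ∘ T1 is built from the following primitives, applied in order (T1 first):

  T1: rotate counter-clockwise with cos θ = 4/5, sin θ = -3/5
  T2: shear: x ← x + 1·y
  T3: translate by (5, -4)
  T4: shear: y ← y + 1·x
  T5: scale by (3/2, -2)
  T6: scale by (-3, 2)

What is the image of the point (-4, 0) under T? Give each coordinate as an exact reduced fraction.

T(p) = (-189/10, -52/5)

T1 rotate counter-clockwise with cos θ = 4/5, sin θ = -3/5: (-4, 0) → (-16/5, 12/5)
T2 shear: x ← x + 1·y: (-16/5, 12/5) → (-4/5, 12/5)
T3 translate by (5, -4): (-4/5, 12/5) → (21/5, -8/5)
T4 shear: y ← y + 1·x: (21/5, -8/5) → (21/5, 13/5)
T5 scale by (3/2, -2): (21/5, 13/5) → (63/10, -26/5)
T6 scale by (-3, 2): (63/10, -26/5) → (-189/10, -52/5)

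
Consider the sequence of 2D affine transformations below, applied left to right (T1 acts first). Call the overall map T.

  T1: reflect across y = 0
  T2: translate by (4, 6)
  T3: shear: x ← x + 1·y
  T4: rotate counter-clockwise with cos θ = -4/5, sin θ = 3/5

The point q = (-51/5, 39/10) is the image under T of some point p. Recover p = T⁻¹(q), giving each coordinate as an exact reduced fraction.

p = (7/2, 3)

T1 = [1 0 0; 0 -1 0; 0 0 1]
T2·T1 = [1 0 4; 0 -1 6; 0 0 1]
T3·…·T1 = [1 -1 10; 0 -1 6; 0 0 1]
T4·…·T1 = [-4/5 7/5 -58/5; 3/5 1/5 6/5; 0 0 1]
det M = -1; M⁻¹ = [-1/5 7/5 -4; 3/5 4/5 6; 0 0 1]
M⁻¹ · (-51/5, 39/10)ᵀ = (7/2, 3)ᵀ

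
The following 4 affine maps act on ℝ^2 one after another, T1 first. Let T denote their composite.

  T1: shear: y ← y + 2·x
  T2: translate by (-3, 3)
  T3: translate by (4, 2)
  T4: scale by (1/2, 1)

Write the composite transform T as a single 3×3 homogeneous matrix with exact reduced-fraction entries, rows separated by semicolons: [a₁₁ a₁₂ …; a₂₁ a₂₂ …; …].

T1 = [1 0 0; 2 1 0; 0 0 1]
T2·T1 = [1 0 -3; 2 1 3; 0 0 1]
T3·…·T1 = [1 0 1; 2 1 5; 0 0 1]
T4·…·T1 = [1/2 0 1/2; 2 1 5; 0 0 1]

T = [1/2 0 1/2; 2 1 5; 0 0 1]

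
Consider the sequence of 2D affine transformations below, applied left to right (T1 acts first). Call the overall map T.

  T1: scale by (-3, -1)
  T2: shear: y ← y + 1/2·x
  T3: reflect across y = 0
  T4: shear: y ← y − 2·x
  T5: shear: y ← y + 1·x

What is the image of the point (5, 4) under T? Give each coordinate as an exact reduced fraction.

T(p) = (-15, 53/2)

T1 scale by (-3, -1): (5, 4) → (-15, -4)
T2 shear: y ← y + 1/2·x: (-15, -4) → (-15, -23/2)
T3 reflect across y = 0: (-15, -23/2) → (-15, 23/2)
T4 shear: y ← y − 2·x: (-15, 23/2) → (-15, 83/2)
T5 shear: y ← y + 1·x: (-15, 83/2) → (-15, 53/2)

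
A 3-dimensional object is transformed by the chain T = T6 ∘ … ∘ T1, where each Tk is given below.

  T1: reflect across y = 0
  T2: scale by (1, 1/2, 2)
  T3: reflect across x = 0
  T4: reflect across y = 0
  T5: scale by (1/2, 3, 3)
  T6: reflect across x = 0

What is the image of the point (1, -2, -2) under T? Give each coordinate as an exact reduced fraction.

T1 reflect across y = 0: (1, -2, -2) → (1, 2, -2)
T2 scale by (1, 1/2, 2): (1, 2, -2) → (1, 1, -4)
T3 reflect across x = 0: (1, 1, -4) → (-1, 1, -4)
T4 reflect across y = 0: (-1, 1, -4) → (-1, -1, -4)
T5 scale by (1/2, 3, 3): (-1, -1, -4) → (-1/2, -3, -12)
T6 reflect across x = 0: (-1/2, -3, -12) → (1/2, -3, -12)

T(p) = (1/2, -3, -12)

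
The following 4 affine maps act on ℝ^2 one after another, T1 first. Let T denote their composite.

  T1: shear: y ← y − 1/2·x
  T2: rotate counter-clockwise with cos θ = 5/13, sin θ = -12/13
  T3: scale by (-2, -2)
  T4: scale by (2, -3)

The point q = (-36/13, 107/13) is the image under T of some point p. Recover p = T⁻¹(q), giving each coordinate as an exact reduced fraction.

T1 = [1 0 0; -1/2 1 0; 0 0 1]
T2·T1 = [-1/13 12/13 0; -29/26 5/13 0; 0 0 1]
T3·…·T1 = [2/13 -24/13 0; 29/13 -10/13 0; 0 0 1]
T4·…·T1 = [4/13 -48/13 0; -87/13 30/13 0; 0 0 1]
det M = -24; M⁻¹ = [-5/52 -2/13 0; -29/104 -1/78 0; 0 0 1]
M⁻¹ · (-36/13, 107/13)ᵀ = (-1, 2/3)ᵀ

p = (-1, 2/3)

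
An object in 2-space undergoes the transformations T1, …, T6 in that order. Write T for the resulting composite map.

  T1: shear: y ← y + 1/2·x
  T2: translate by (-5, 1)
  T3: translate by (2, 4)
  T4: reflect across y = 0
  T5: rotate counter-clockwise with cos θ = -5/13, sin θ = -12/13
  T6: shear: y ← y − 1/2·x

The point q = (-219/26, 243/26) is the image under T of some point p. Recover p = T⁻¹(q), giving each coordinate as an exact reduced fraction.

p = (3/2, 4)

T1 = [1 0 0; 1/2 1 0; 0 0 1]
T2·T1 = [1 0 -5; 1/2 1 1; 0 0 1]
T3·…·T1 = [1 0 -3; 1/2 1 5; 0 0 1]
T4·…·T1 = [1 0 -3; -1/2 -1 -5; 0 0 1]
T5·…·T1 = [-11/13 -12/13 -45/13; -19/26 5/13 61/13; 0 0 1]
T6·…·T1 = [-11/13 -12/13 -45/13; -4/13 11/13 167/26; 0 0 1]
det M = -1; M⁻¹ = [-11/13 -12/13 3; -4/13 11/13 -13/2; 0 0 1]
M⁻¹ · (-219/26, 243/26)ᵀ = (3/2, 4)ᵀ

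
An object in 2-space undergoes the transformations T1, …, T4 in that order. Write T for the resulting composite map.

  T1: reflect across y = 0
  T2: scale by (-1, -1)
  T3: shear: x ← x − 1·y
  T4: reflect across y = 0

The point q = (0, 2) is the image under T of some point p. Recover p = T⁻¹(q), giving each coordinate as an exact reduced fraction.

p = (2, -2)

T1 = [1 0 0; 0 -1 0; 0 0 1]
T2·T1 = [-1 0 0; 0 1 0; 0 0 1]
T3·…·T1 = [-1 -1 0; 0 1 0; 0 0 1]
T4·…·T1 = [-1 -1 0; 0 -1 0; 0 0 1]
det M = 1; M⁻¹ = [-1 1 0; 0 -1 0; 0 0 1]
M⁻¹ · (0, 2)ᵀ = (2, -2)ᵀ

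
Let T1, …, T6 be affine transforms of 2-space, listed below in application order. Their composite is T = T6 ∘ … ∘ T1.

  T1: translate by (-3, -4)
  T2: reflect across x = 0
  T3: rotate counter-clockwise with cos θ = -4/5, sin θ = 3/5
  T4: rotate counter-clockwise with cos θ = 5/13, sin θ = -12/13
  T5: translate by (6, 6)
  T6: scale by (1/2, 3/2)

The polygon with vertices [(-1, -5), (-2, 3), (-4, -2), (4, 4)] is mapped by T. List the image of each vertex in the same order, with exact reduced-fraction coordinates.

T1 translate by (-3, -4): (-1, -5) → (-4, -9); (-2, 3) → (-5, -1); (-4, -2) → (-7, -6); (4, 4) → (1, 0)
T2 reflect across x = 0: (-4, -9) → (4, -9); (-5, -1) → (5, -1); (-7, -6) → (7, -6); (1, 0) → (-1, 0)
T3 rotate counter-clockwise with cos θ = -4/5, sin θ = 3/5: (4, -9) → (11/5, 48/5); (5, -1) → (-17/5, 19/5); (7, -6) → (-2, 9); (-1, 0) → (4/5, -3/5)
T4 rotate counter-clockwise with cos θ = 5/13, sin θ = -12/13: (11/5, 48/5) → (631/65, 108/65); (-17/5, 19/5) → (11/5, 23/5); (-2, 9) → (98/13, 69/13); (4/5, -3/5) → (-16/65, -63/65)
T5 translate by (6, 6): (631/65, 108/65) → (1021/65, 498/65); (11/5, 23/5) → (41/5, 53/5); (98/13, 69/13) → (176/13, 147/13); (-16/65, -63/65) → (374/65, 327/65)
T6 scale by (1/2, 3/2): (1021/65, 498/65) → (1021/130, 747/65); (41/5, 53/5) → (41/10, 159/10); (176/13, 147/13) → (88/13, 441/26); (374/65, 327/65) → (187/65, 981/130)

image vertices: (1021/130, 747/65), (41/10, 159/10), (88/13, 441/26), (187/65, 981/130)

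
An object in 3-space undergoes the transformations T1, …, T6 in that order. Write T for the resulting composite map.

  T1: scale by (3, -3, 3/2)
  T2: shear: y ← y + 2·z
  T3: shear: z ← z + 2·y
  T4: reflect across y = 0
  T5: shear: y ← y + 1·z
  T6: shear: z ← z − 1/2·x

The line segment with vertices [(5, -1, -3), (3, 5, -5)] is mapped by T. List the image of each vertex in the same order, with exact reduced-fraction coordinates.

image vertices: (15, -21/2, -24), (9, -75/2, -72)

T1 scale by (3, -3, 3/2): (5, -1, -3) → (15, 3, -9/2); (3, 5, -5) → (9, -15, -15/2)
T2 shear: y ← y + 2·z: (15, 3, -9/2) → (15, -6, -9/2); (9, -15, -15/2) → (9, -30, -15/2)
T3 shear: z ← z + 2·y: (15, -6, -9/2) → (15, -6, -33/2); (9, -30, -15/2) → (9, -30, -135/2)
T4 reflect across y = 0: (15, -6, -33/2) → (15, 6, -33/2); (9, -30, -135/2) → (9, 30, -135/2)
T5 shear: y ← y + 1·z: (15, 6, -33/2) → (15, -21/2, -33/2); (9, 30, -135/2) → (9, -75/2, -135/2)
T6 shear: z ← z − 1/2·x: (15, -21/2, -33/2) → (15, -21/2, -24); (9, -75/2, -135/2) → (9, -75/2, -72)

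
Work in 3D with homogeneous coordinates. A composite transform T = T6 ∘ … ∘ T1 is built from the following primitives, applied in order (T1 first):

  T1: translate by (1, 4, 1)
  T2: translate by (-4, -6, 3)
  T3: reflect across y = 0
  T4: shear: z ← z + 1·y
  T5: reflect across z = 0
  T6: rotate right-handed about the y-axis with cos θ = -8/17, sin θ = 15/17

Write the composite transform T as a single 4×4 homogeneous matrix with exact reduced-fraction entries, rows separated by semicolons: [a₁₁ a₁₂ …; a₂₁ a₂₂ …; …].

T1 = [1 0 0 1; 0 1 0 4; 0 0 1 1; 0 0 0 1]
T2·T1 = [1 0 0 -3; 0 1 0 -2; 0 0 1 4; 0 0 0 1]
T3·…·T1 = [1 0 0 -3; 0 -1 0 2; 0 0 1 4; 0 0 0 1]
T4·…·T1 = [1 0 0 -3; 0 -1 0 2; 0 -1 1 6; 0 0 0 1]
T5·…·T1 = [1 0 0 -3; 0 -1 0 2; 0 1 -1 -6; 0 0 0 1]
T6·…·T1 = [-8/17 15/17 -15/17 -66/17; 0 -1 0 2; -15/17 -8/17 8/17 93/17; 0 0 0 1]

T = [-8/17 15/17 -15/17 -66/17; 0 -1 0 2; -15/17 -8/17 8/17 93/17; 0 0 0 1]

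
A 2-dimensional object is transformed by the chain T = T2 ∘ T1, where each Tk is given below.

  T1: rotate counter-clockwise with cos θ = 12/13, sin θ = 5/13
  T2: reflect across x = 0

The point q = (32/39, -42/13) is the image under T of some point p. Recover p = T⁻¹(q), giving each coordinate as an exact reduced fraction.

T1 = [12/13 -5/13 0; 5/13 12/13 0; 0 0 1]
T2·T1 = [-12/13 5/13 0; 5/13 12/13 0; 0 0 1]
det M = -1; M⁻¹ = [-12/13 5/13 0; 5/13 12/13 0; 0 0 1]
M⁻¹ · (32/39, -42/13)ᵀ = (-2, -8/3)ᵀ

p = (-2, -8/3)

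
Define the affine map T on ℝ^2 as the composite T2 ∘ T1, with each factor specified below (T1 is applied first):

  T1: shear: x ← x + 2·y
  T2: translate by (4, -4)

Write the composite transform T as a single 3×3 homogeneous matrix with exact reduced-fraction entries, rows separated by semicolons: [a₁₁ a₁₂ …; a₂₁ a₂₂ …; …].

T = [1 2 4; 0 1 -4; 0 0 1]

T1 = [1 2 0; 0 1 0; 0 0 1]
T2·T1 = [1 2 4; 0 1 -4; 0 0 1]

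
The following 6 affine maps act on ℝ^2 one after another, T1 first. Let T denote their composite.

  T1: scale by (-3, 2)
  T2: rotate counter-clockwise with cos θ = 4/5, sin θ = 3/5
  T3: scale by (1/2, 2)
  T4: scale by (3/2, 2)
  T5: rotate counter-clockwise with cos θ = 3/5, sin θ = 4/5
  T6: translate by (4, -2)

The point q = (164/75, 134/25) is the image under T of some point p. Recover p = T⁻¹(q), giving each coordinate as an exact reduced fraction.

T1 = [-3 0 0; 0 2 0; 0 0 1]
T2·T1 = [-12/5 -6/5 0; -9/5 8/5 0; 0 0 1]
T3·…·T1 = [-6/5 -3/5 0; -18/5 16/5 0; 0 0 1]
T4·…·T1 = [-9/5 -9/10 0; -36/5 32/5 0; 0 0 1]
T5·…·T1 = [117/25 -283/50 0; -144/25 78/25 0; 0 0 1]
T6·…·T1 = [117/25 -283/50 4; -144/25 78/25 -2; 0 0 1]
det M = -18; M⁻¹ = [-13/75 -283/900 29/450; -8/25 -13/50 19/25; 0 0 1]
M⁻¹ · (164/75, 134/25)ᵀ = (-2, -4/3)ᵀ

p = (-2, -4/3)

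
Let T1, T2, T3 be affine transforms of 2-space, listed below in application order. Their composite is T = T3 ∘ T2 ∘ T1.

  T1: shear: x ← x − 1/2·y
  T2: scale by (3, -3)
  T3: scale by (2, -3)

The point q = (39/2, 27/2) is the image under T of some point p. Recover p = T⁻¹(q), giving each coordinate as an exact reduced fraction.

T1 = [1 -1/2 0; 0 1 0; 0 0 1]
T2·T1 = [3 -3/2 0; 0 -3 0; 0 0 1]
T3·…·T1 = [6 -3 0; 0 9 0; 0 0 1]
det M = 54; M⁻¹ = [1/6 1/18 0; 0 1/9 0; 0 0 1]
M⁻¹ · (39/2, 27/2)ᵀ = (4, 3/2)ᵀ

p = (4, 3/2)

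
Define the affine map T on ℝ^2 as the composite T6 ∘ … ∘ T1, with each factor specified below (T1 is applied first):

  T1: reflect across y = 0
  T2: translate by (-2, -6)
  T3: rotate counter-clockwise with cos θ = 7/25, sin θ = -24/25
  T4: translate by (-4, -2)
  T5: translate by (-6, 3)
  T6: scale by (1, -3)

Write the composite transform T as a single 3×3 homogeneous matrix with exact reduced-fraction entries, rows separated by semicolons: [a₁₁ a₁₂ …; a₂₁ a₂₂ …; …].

T1 = [1 0 0; 0 -1 0; 0 0 1]
T2·T1 = [1 0 -2; 0 -1 -6; 0 0 1]
T3·…·T1 = [7/25 -24/25 -158/25; -24/25 -7/25 6/25; 0 0 1]
T4·…·T1 = [7/25 -24/25 -258/25; -24/25 -7/25 -44/25; 0 0 1]
T5·…·T1 = [7/25 -24/25 -408/25; -24/25 -7/25 31/25; 0 0 1]
T6·…·T1 = [7/25 -24/25 -408/25; 72/25 21/25 -93/25; 0 0 1]

T = [7/25 -24/25 -408/25; 72/25 21/25 -93/25; 0 0 1]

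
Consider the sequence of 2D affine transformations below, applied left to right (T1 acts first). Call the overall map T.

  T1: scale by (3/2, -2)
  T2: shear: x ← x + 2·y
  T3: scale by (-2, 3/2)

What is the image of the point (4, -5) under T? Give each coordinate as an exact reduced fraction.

T1 scale by (3/2, -2): (4, -5) → (6, 10)
T2 shear: x ← x + 2·y: (6, 10) → (26, 10)
T3 scale by (-2, 3/2): (26, 10) → (-52, 15)

T(p) = (-52, 15)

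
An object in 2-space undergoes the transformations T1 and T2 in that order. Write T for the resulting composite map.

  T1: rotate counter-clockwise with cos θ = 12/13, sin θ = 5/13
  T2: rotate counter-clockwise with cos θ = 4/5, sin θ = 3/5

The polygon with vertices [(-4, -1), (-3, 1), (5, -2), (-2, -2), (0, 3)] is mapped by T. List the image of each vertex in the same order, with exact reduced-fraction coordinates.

T1 rotate counter-clockwise with cos θ = 12/13, sin θ = 5/13: (-4, -1) → (-43/13, -32/13); (-3, 1) → (-41/13, -3/13); (5, -2) → (70/13, 1/13); (-2, -2) → (-14/13, -34/13); (0, 3) → (-15/13, 36/13)
T2 rotate counter-clockwise with cos θ = 4/5, sin θ = 3/5: (-43/13, -32/13) → (-76/65, -257/65); (-41/13, -3/13) → (-31/13, -27/13); (70/13, 1/13) → (277/65, 214/65); (-14/13, -34/13) → (46/65, -178/65); (-15/13, 36/13) → (-168/65, 99/65)

image vertices: (-76/65, -257/65), (-31/13, -27/13), (277/65, 214/65), (46/65, -178/65), (-168/65, 99/65)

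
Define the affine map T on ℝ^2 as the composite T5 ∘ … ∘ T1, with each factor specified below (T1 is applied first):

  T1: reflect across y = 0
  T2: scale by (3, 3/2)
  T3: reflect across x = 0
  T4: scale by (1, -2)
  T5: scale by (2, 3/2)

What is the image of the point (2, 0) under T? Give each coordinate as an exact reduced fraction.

T(p) = (-12, 0)

T1 reflect across y = 0: (2, 0) → (2, 0)
T2 scale by (3, 3/2): (2, 0) → (6, 0)
T3 reflect across x = 0: (6, 0) → (-6, 0)
T4 scale by (1, -2): (-6, 0) → (-6, 0)
T5 scale by (2, 3/2): (-6, 0) → (-12, 0)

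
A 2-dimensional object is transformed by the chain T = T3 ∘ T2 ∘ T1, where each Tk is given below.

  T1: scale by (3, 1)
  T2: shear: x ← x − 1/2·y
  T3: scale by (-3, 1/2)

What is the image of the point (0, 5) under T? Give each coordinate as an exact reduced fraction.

T(p) = (15/2, 5/2)

T1 scale by (3, 1): (0, 5) → (0, 5)
T2 shear: x ← x − 1/2·y: (0, 5) → (-5/2, 5)
T3 scale by (-3, 1/2): (-5/2, 5) → (15/2, 5/2)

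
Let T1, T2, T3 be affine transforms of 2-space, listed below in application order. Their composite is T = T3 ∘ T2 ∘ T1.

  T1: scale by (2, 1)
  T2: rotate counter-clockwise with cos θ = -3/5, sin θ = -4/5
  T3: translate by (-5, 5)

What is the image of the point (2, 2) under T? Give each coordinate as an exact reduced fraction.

T(p) = (-29/5, 3/5)

T1 scale by (2, 1): (2, 2) → (4, 2)
T2 rotate counter-clockwise with cos θ = -3/5, sin θ = -4/5: (4, 2) → (-4/5, -22/5)
T3 translate by (-5, 5): (-4/5, -22/5) → (-29/5, 3/5)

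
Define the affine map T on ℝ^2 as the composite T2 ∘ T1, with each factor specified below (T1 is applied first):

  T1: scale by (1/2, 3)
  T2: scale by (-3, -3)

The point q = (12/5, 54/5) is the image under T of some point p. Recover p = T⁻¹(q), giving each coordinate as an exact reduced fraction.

T1 = [1/2 0 0; 0 3 0; 0 0 1]
T2·T1 = [-3/2 0 0; 0 -9 0; 0 0 1]
det M = 27/2; M⁻¹ = [-2/3 0 0; 0 -1/9 0; 0 0 1]
M⁻¹ · (12/5, 54/5)ᵀ = (-8/5, -6/5)ᵀ

p = (-8/5, -6/5)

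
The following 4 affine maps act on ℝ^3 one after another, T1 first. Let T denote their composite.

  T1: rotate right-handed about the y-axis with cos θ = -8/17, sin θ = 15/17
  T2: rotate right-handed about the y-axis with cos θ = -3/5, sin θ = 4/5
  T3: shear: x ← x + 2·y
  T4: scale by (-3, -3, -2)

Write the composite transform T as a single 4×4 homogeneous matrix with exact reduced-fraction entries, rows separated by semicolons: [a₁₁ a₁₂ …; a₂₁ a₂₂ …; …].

T = [108/85 -6 231/85 0; 0 -3 0 0; -154/85 0 72/85 0; 0 0 0 1]

T1 = [-8/17 0 15/17 0; 0 1 0 0; -15/17 0 -8/17 0; 0 0 0 1]
T2·T1 = [-36/85 0 -77/85 0; 0 1 0 0; 77/85 0 -36/85 0; 0 0 0 1]
T3·…·T1 = [-36/85 2 -77/85 0; 0 1 0 0; 77/85 0 -36/85 0; 0 0 0 1]
T4·…·T1 = [108/85 -6 231/85 0; 0 -3 0 0; -154/85 0 72/85 0; 0 0 0 1]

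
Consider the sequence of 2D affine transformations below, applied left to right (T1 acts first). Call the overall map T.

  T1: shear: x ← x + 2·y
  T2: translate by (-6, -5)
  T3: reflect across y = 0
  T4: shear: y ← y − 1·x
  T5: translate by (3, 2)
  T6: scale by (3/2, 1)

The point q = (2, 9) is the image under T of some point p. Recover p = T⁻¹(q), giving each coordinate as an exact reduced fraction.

T1 = [1 2 0; 0 1 0; 0 0 1]
T2·T1 = [1 2 -6; 0 1 -5; 0 0 1]
T3·…·T1 = [1 2 -6; 0 -1 5; 0 0 1]
T4·…·T1 = [1 2 -6; -1 -3 11; 0 0 1]
T5·…·T1 = [1 2 -3; -1 -3 13; 0 0 1]
T6·…·T1 = [3/2 3 -9/2; -1 -3 13; 0 0 1]
det M = -3/2; M⁻¹ = [2 2 -17; -2/3 -1 10; 0 0 1]
M⁻¹ · (2, 9)ᵀ = (5, -1/3)ᵀ

p = (5, -1/3)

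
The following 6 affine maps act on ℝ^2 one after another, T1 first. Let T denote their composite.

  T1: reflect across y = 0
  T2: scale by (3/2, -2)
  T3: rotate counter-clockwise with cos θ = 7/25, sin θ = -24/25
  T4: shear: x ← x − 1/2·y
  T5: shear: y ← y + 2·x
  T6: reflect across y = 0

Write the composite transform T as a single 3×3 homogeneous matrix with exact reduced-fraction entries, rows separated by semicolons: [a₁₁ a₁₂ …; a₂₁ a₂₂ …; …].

T = [57/50 41/25 0; -21/25 -96/25 0; 0 0 1]

T1 = [1 0 0; 0 -1 0; 0 0 1]
T2·T1 = [3/2 0 0; 0 2 0; 0 0 1]
T3·…·T1 = [21/50 48/25 0; -36/25 14/25 0; 0 0 1]
T4·…·T1 = [57/50 41/25 0; -36/25 14/25 0; 0 0 1]
T5·…·T1 = [57/50 41/25 0; 21/25 96/25 0; 0 0 1]
T6·…·T1 = [57/50 41/25 0; -21/25 -96/25 0; 0 0 1]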